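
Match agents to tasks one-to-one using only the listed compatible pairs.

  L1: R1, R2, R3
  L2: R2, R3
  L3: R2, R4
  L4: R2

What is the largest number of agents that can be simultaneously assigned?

Unit-capacity flow: source→left, listed edges, right→sink; max matching = max flow.
Augmenting path L1→R1 (+1); matched 1.
Augmenting path L2→R2 (+1); matched 2.
Augmenting path L3→R4 (+1); matched 3.
Augmenting path L4→R2→L2→R3 (+1); matched 4.
No augmenting path remains; maximum matching = 4.
König certificate: {L1, L2, L3, L4} is a vertex cover of size 4 (every listed pair touches it), so no matching can be larger.

4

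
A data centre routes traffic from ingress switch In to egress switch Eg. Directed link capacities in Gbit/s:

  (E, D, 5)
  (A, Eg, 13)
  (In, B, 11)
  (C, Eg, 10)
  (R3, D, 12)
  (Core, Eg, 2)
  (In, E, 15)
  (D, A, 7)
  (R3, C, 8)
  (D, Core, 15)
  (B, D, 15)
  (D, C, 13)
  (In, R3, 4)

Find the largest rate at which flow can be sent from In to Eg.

Augment In→R3→C→Eg: bottleneck 4, flow now 4.
Augment In→B→D→A→Eg: bottleneck 7, flow now 11.
Augment In→B→D→C→Eg: bottleneck 4, flow now 15.
Augment In→E→D→C→Eg: bottleneck 2, flow now 17.
Augment In→E→D→Core→Eg: bottleneck 2, flow now 19.
No augmenting path remains; maximum flow = 19.
In the residual graph, reachable from In: {In, B, E, R3, D, C, Core}.
Min-cut edges: D→A (7), C→Eg (10), Core→Eg (2); capacity 7 + 10 + 2 = 19.
This cut is saturated, so no flow can exceed 19.

19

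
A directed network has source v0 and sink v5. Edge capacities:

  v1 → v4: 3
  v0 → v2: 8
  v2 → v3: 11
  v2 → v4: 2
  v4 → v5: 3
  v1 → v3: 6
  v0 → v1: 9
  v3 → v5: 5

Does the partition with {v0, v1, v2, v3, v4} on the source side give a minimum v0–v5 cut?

Given cut capacity: 5 + 3 = 8.
Augment v0→v1→v3→v5: bottleneck 5, flow now 5.
Augment v0→v1→v4→v5: bottleneck 3, flow now 8.
No augmenting path remains; maximum flow = 8.
Cut capacity 8 equals the max flow, so it is a minimum cut.

Yes — it is a minimum cut (capacity 8).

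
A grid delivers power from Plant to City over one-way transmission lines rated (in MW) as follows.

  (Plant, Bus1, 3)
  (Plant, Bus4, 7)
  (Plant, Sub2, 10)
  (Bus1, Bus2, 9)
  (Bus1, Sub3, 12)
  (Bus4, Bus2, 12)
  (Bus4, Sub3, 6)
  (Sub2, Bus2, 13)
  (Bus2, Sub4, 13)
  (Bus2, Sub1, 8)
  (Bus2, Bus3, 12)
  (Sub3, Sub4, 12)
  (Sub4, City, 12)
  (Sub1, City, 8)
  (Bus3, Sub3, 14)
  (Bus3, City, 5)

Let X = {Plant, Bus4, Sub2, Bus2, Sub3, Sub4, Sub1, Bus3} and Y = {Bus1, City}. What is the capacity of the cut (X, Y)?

Edges leaving {Plant, Bus4, Sub2, Bus2, Sub3, Sub4, Sub1, Bus3}: Plant→Bus1 (3), Sub4→City (12), Sub1→City (8), Bus3→City (5).
Cut capacity = 3 + 12 + 8 + 5 = 28.

28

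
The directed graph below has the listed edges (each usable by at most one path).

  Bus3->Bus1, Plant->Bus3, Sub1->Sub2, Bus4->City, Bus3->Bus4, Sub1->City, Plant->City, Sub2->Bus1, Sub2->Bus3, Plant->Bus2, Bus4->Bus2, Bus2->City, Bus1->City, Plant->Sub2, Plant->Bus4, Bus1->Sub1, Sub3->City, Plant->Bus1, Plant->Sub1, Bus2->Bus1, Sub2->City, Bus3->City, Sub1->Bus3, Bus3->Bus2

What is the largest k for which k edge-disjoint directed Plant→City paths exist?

7

Assign every edge capacity 1; by Menger, the answer equals the max flow.
Path Plant→City (+1); total 1.
Path Plant→Sub1→City (+1); total 2.
Path Plant→Sub2→City (+1); total 3.
Path Plant→Bus2→City (+1); total 4.
Path Plant→Bus4→City (+1); total 5.
Path Plant→Bus1→City (+1); total 6.
Path Plant→Bus3→City (+1); total 7.
No residual Plant→City path; max flow = 7.
Certifying cut of size 7: {Plant→Bus1, Plant→Bus2, Plant→Bus3, Plant→Bus4, Plant→City, Plant→Sub1, Plant→Sub2}.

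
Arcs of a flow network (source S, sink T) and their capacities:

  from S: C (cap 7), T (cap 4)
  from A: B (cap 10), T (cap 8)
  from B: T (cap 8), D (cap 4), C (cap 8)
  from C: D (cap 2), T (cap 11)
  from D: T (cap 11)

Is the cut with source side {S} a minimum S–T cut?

Given cut capacity: 7 + 4 = 11.
Augment S→T: bottleneck 4, flow now 4.
Augment S→C→T: bottleneck 7, flow now 11.
No augmenting path remains; maximum flow = 11.
Cut capacity 11 equals the max flow, so it is a minimum cut.

Yes — it is a minimum cut (capacity 11).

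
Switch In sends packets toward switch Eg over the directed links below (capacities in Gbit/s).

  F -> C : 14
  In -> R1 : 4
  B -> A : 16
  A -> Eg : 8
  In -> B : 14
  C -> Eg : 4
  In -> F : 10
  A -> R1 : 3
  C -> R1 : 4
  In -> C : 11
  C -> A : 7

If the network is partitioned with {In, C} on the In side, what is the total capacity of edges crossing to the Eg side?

Edges leaving {In, C}: In→F (10), In→B (14), In→R1 (4), C→A (7), C→R1 (4), C→Eg (4).
Cut capacity = 10 + 14 + 4 + 7 + 4 + 4 = 43.

43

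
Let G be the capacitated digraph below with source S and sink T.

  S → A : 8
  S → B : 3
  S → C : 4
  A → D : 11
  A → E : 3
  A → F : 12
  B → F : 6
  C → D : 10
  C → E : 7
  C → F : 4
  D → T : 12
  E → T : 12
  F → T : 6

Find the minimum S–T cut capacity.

15

Augment S→A→D→T: bottleneck 8, flow now 8.
Augment S→B→F→T: bottleneck 3, flow now 11.
Augment S→C→D→T: bottleneck 4, flow now 15.
No augmenting path remains; maximum flow = 15.
By max-flow min-cut, the minimum cut capacity equals the max flow.
In the residual graph, reachable from S: {S}.
Min-cut edges: S→A (8), S→B (3), S→C (4); capacity 8 + 3 + 4 = 15.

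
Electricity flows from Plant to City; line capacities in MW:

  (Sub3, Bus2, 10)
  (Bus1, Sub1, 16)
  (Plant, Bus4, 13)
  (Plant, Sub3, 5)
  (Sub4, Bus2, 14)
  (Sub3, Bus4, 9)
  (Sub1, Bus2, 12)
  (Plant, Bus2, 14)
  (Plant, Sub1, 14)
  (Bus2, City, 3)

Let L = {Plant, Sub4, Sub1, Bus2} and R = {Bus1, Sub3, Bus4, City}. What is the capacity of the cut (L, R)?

Edges leaving {Plant, Sub4, Sub1, Bus2}: Plant→Sub3 (5), Plant→Bus4 (13), Bus2→City (3).
Cut capacity = 5 + 13 + 3 = 21.

21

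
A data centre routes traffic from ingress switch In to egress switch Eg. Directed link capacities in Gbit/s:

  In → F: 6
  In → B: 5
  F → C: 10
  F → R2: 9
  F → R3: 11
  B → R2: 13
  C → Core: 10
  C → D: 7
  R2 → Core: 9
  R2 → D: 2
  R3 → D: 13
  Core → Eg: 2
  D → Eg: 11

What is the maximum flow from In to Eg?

10

Augment In→F→C→Core→Eg: bottleneck 2, flow now 2.
Augment In→F→C→D→Eg: bottleneck 4, flow now 6.
Augment In→B→R2→D→Eg: bottleneck 2, flow now 8.
Augment In→B→R2→Core→C→D→Eg: bottleneck 2, flow now 10. (uses reverse residual edge)
No augmenting path remains; maximum flow = 10.
In the residual graph, reachable from In: {In, B, R2, Core}.
Min-cut edges: In→F (6), R2→D (2), Core→Eg (2); capacity 6 + 2 + 2 = 10.
This cut is saturated, so no flow can exceed 10.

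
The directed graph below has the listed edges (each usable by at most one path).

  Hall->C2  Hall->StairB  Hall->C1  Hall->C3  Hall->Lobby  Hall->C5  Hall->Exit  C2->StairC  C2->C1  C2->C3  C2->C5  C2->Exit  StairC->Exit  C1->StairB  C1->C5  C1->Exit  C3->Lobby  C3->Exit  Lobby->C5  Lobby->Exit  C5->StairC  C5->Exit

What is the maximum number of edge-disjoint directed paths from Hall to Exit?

Assign every edge capacity 1; by Menger, the answer equals the max flow.
Path Hall→Exit (+1); total 1.
Path Hall→C2→Exit (+1); total 2.
Path Hall→C1→Exit (+1); total 3.
Path Hall→C3→Exit (+1); total 4.
Path Hall→Lobby→Exit (+1); total 5.
Path Hall→C5→Exit (+1); total 6.
No residual Hall→Exit path; max flow = 6.
Certifying cut of size 6: {Hall→C1, Hall→C2, Hall→C3, Hall→C5, Hall→Exit, Hall→Lobby}.

6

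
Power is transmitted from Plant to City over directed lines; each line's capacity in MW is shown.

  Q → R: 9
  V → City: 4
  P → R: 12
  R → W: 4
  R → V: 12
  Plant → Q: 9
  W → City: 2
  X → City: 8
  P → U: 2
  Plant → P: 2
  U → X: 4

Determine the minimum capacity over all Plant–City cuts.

8

Augment Plant→P→R→V→City: bottleneck 2, flow now 2.
Augment Plant→Q→R→V→City: bottleneck 2, flow now 4.
Augment Plant→Q→R→W→City: bottleneck 2, flow now 6.
Augment Plant→Q→R→P→U→X→City: bottleneck 2, flow now 8. (uses reverse residual edge)
No augmenting path remains; maximum flow = 8.
By max-flow min-cut, the minimum cut capacity equals the max flow.
In the residual graph, reachable from Plant: {Plant, Q, R, V, W}.
Min-cut edges: Plant→P (2), V→City (4), W→City (2); capacity 2 + 4 + 2 = 8.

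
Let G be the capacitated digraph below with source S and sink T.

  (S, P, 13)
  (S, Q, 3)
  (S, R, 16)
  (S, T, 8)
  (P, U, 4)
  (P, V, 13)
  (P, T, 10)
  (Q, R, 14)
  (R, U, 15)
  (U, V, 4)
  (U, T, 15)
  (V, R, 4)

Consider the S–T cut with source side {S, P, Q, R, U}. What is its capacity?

50

Edges leaving {S, P, Q, R, U}: S→T (8), P→V (13), P→T (10), U→V (4), U→T (15).
Cut capacity = 8 + 13 + 10 + 4 + 15 = 50.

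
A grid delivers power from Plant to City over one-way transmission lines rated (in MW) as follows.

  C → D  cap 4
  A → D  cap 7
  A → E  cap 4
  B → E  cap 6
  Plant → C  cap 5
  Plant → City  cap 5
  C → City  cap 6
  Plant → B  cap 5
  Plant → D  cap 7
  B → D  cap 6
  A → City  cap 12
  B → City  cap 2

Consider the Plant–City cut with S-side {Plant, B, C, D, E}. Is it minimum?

No — its capacity is 13, but the minimum cut has capacity 12.

Given cut capacity: 5 + 2 + 6 = 13.
Augment Plant→City: bottleneck 5, flow now 5.
Augment Plant→B→City: bottleneck 2, flow now 7.
Augment Plant→C→City: bottleneck 5, flow now 12.
No augmenting path remains; maximum flow = 12.
In the residual graph, reachable from Plant: {Plant, B, D, E}.
Min-cut edges: Plant→C (5), Plant→City (5), B→City (2); capacity 5 + 5 + 2 = 12.
Cut capacity 13 exceeds the max flow 12, so it is not minimum.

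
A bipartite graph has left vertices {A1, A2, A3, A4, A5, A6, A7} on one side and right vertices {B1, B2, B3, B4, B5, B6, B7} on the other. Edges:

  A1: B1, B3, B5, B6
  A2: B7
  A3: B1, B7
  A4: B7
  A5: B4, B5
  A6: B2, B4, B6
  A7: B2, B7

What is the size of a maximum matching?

Unit-capacity flow: source→left, listed edges, right→sink; max matching = max flow.
Augmenting path A1→B1 (+1); matched 1.
Augmenting path A2→B7 (+1); matched 2.
Augmenting path A5→B4 (+1); matched 3.
Augmenting path A6→B2 (+1); matched 4.
Augmenting path A3→B1→A1→B3 (+1); matched 5.
Augmenting path A7→B2→A6→B6 (+1); matched 6.
No augmenting path remains; maximum matching = 6.
König certificate: {A1, A3, A5, A6, A7, B7} is a vertex cover of size 6 (every listed pair touches it), so no matching can be larger.

6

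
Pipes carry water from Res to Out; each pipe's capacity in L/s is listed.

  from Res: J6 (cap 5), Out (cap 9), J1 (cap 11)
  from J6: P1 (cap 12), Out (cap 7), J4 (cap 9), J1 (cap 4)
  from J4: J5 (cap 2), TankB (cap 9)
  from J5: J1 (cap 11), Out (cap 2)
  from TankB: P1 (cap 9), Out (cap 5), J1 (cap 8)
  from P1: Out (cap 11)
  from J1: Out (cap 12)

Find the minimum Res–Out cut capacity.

Augment Res→Out: bottleneck 9, flow now 9.
Augment Res→J6→Out: bottleneck 5, flow now 14.
Augment Res→J1→Out: bottleneck 11, flow now 25.
No augmenting path remains; maximum flow = 25.
By max-flow min-cut, the minimum cut capacity equals the max flow.
In the residual graph, reachable from Res: {Res}.
Min-cut edges: Res→J6 (5), Res→J1 (11), Res→Out (9); capacity 5 + 11 + 9 = 25.

25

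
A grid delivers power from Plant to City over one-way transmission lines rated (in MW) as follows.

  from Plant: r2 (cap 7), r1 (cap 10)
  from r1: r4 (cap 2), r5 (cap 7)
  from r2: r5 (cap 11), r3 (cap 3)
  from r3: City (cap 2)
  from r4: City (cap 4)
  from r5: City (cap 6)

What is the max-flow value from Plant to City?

Augment Plant→r1→r4→City: bottleneck 2, flow now 2.
Augment Plant→r1→r5→City: bottleneck 6, flow now 8.
Augment Plant→r2→r3→City: bottleneck 2, flow now 10.
No augmenting path remains; maximum flow = 10.
In the residual graph, reachable from Plant: {Plant, r1, r2, r3, r5}.
Min-cut edges: r1→r4 (2), r3→City (2), r5→City (6); capacity 2 + 2 + 6 = 10.
This cut is saturated, so no flow can exceed 10.

10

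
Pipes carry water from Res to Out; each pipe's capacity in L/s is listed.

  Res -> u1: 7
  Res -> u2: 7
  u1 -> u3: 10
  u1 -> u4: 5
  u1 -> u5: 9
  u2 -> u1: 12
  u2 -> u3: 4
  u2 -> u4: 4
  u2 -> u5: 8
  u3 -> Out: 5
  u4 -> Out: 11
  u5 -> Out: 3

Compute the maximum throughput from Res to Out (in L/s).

14

Augment Res→u1→u3→Out: bottleneck 5, flow now 5.
Augment Res→u1→u4→Out: bottleneck 2, flow now 7.
Augment Res→u2→u4→Out: bottleneck 4, flow now 11.
Augment Res→u2→u5→Out: bottleneck 3, flow now 14.
No augmenting path remains; maximum flow = 14.
In the residual graph, reachable from Res: {Res}.
Min-cut edges: Res→u1 (7), Res→u2 (7); capacity 7 + 7 = 14.
This cut is saturated, so no flow can exceed 14.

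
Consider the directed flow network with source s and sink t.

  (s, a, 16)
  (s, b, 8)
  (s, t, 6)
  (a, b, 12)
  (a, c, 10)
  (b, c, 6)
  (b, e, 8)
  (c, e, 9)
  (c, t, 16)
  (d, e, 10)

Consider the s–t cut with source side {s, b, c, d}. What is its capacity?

65

Edges leaving {s, b, c, d}: s→a (16), s→t (6), b→e (8), c→e (9), c→t (16), d→e (10).
Cut capacity = 16 + 6 + 8 + 9 + 16 + 10 = 65.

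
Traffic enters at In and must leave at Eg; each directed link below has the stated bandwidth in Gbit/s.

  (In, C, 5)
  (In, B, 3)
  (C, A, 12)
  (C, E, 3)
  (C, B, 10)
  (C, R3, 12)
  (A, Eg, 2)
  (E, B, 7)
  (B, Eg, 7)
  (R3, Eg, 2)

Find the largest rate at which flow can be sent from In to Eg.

8

Augment In→B→Eg: bottleneck 3, flow now 3.
Augment In→C→A→Eg: bottleneck 2, flow now 5.
Augment In→C→B→Eg: bottleneck 3, flow now 8.
No augmenting path remains; maximum flow = 8.
In the residual graph, reachable from In: {In}.
Min-cut edges: In→C (5), In→B (3); capacity 5 + 3 = 8.
This cut is saturated, so no flow can exceed 8.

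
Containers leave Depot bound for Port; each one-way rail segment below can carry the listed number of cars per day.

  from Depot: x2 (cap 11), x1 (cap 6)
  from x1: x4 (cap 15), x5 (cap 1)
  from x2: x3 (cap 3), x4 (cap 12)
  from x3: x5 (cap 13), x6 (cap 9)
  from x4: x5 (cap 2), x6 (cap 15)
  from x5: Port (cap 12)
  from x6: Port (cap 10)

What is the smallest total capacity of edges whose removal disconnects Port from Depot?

Augment Depot→x1→x5→Port: bottleneck 1, flow now 1.
Augment Depot→x1→x4→x5→Port: bottleneck 2, flow now 3.
Augment Depot→x1→x4→x6→Port: bottleneck 3, flow now 6.
Augment Depot→x2→x3→x5→Port: bottleneck 3, flow now 9.
Augment Depot→x2→x4→x6→Port: bottleneck 7, flow now 16.
No augmenting path remains; maximum flow = 16.
By max-flow min-cut, the minimum cut capacity equals the max flow.
In the residual graph, reachable from Depot: {Depot, x1, x2, x4, x6}.
Min-cut edges: x1→x5 (1), x2→x3 (3), x4→x5 (2), x6→Port (10); capacity 1 + 3 + 2 + 10 = 16.

16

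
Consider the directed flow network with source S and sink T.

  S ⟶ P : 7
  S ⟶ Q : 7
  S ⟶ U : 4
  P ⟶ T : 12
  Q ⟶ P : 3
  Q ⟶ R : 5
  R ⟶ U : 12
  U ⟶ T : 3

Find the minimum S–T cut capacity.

13

Augment S→P→T: bottleneck 7, flow now 7.
Augment S→U→T: bottleneck 3, flow now 10.
Augment S→Q→P→T: bottleneck 3, flow now 13.
No augmenting path remains; maximum flow = 13.
By max-flow min-cut, the minimum cut capacity equals the max flow.
In the residual graph, reachable from S: {S, Q, R, U}.
Min-cut edges: S→P (7), Q→P (3), U→T (3); capacity 7 + 3 + 3 = 13.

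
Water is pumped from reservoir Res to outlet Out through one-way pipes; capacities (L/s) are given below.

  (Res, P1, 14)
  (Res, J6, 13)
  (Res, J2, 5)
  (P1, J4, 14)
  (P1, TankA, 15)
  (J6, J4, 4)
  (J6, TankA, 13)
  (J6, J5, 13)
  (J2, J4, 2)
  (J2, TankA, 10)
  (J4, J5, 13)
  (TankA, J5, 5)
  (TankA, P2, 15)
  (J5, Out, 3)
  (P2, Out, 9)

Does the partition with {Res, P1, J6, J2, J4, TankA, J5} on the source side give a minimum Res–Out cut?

No — its capacity is 18, but the minimum cut has capacity 12.

Given cut capacity: 15 + 3 = 18.
Augment Res→J6→J5→Out: bottleneck 3, flow now 3.
Augment Res→P1→TankA→P2→Out: bottleneck 9, flow now 12.
No augmenting path remains; maximum flow = 12.
In the residual graph, reachable from Res: {Res, P1, J6, J2, J4, TankA, J5, P2}.
Min-cut edges: J5→Out (3), P2→Out (9); capacity 3 + 9 = 12.
Cut capacity 18 exceeds the max flow 12, so it is not minimum.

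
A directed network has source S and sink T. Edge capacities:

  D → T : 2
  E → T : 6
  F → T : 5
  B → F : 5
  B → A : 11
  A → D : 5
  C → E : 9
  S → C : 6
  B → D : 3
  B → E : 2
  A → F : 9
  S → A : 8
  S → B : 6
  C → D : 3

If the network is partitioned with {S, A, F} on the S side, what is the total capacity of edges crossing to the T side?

22

Edges leaving {S, A, F}: S→B (6), S→C (6), A→D (5), F→T (5).
Cut capacity = 6 + 6 + 5 + 5 = 22.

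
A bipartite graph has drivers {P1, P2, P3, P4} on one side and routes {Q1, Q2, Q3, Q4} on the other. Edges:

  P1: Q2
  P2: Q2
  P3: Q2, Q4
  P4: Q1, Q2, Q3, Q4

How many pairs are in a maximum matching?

3

Unit-capacity flow: source→left, listed edges, right→sink; max matching = max flow.
Augmenting path P1→Q2 (+1); matched 1.
Augmenting path P3→Q4 (+1); matched 2.
Augmenting path P4→Q1 (+1); matched 3.
No augmenting path remains; maximum matching = 3.
König certificate: {P3, P4, Q2} is a vertex cover of size 3 (every listed pair touches it), so no matching can be larger.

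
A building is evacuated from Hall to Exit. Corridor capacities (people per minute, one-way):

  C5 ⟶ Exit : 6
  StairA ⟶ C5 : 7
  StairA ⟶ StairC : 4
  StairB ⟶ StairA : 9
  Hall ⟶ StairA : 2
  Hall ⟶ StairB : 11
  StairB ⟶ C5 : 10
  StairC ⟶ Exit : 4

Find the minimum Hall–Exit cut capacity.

Augment Hall→StairA→C5→Exit: bottleneck 2, flow now 2.
Augment Hall→StairB→C5→Exit: bottleneck 4, flow now 6.
Augment Hall→StairB→StairA→StairC→Exit: bottleneck 4, flow now 10.
No augmenting path remains; maximum flow = 10.
By max-flow min-cut, the minimum cut capacity equals the max flow.
In the residual graph, reachable from Hall: {Hall, StairA, StairB, C5}.
Min-cut edges: StairA→StairC (4), C5→Exit (6); capacity 4 + 6 = 10.

10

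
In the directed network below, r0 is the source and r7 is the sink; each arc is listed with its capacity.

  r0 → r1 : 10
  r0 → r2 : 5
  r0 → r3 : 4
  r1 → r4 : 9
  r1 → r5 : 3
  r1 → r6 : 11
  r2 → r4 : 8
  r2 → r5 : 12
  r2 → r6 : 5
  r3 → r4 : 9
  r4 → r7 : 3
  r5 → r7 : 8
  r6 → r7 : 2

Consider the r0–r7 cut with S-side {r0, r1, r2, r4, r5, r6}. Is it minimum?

Given cut capacity: 4 + 3 + 8 + 2 = 17.
Augment r0→r1→r4→r7: bottleneck 3, flow now 3.
Augment r0→r1→r5→r7: bottleneck 3, flow now 6.
Augment r0→r1→r6→r7: bottleneck 2, flow now 8.
Augment r0→r2→r5→r7: bottleneck 5, flow now 13.
No augmenting path remains; maximum flow = 13.
In the residual graph, reachable from r0: {r0, r1, r3, r4, r6}.
Min-cut edges: r0→r2 (5), r1→r5 (3), r4→r7 (3), r6→r7 (2); capacity 5 + 3 + 3 + 2 = 13.
Cut capacity 17 exceeds the max flow 13, so it is not minimum.

No — its capacity is 17, but the minimum cut has capacity 13.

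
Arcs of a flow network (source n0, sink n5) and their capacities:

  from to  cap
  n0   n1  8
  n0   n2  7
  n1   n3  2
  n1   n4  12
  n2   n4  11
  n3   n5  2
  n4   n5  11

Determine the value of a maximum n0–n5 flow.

Augment n0→n1→n3→n5: bottleneck 2, flow now 2.
Augment n0→n1→n4→n5: bottleneck 6, flow now 8.
Augment n0→n2→n4→n5: bottleneck 5, flow now 13.
No augmenting path remains; maximum flow = 13.
In the residual graph, reachable from n0: {n0, n1, n2, n4}.
Min-cut edges: n1→n3 (2), n4→n5 (11); capacity 2 + 11 = 13.
This cut is saturated, so no flow can exceed 13.

13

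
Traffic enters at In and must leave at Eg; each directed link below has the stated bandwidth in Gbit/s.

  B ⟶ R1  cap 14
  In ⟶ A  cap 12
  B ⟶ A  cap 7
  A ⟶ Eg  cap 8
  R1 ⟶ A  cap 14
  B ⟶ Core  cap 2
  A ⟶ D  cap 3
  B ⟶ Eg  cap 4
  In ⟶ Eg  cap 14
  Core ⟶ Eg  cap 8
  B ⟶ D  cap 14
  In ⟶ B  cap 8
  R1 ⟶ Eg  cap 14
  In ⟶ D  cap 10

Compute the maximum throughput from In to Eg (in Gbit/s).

Augment In→Eg: bottleneck 14, flow now 14.
Augment In→B→Eg: bottleneck 4, flow now 18.
Augment In→A→Eg: bottleneck 8, flow now 26.
Augment In→B→R1→Eg: bottleneck 4, flow now 30.
No augmenting path remains; maximum flow = 30.
In the residual graph, reachable from In: {In, A, D}.
Min-cut edges: In→B (8), In→Eg (14), A→Eg (8); capacity 8 + 14 + 8 = 30.
This cut is saturated, so no flow can exceed 30.

30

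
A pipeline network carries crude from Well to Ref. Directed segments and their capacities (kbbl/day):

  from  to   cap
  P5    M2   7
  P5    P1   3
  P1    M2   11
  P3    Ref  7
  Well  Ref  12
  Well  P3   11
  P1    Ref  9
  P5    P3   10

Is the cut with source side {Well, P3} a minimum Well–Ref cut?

Given cut capacity: 12 + 7 = 19.
Augment Well→Ref: bottleneck 12, flow now 12.
Augment Well→P3→Ref: bottleneck 7, flow now 19.
No augmenting path remains; maximum flow = 19.
Cut capacity 19 equals the max flow, so it is a minimum cut.

Yes — it is a minimum cut (capacity 19).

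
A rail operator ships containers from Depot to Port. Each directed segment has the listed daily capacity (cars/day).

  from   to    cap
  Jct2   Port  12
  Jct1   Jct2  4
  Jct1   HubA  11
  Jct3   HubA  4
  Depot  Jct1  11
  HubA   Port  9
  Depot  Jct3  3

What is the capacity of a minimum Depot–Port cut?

Augment Depot→Jct3→HubA→Port: bottleneck 3, flow now 3.
Augment Depot→Jct1→Jct2→Port: bottleneck 4, flow now 7.
Augment Depot→Jct1→HubA→Port: bottleneck 6, flow now 13.
No augmenting path remains; maximum flow = 13.
By max-flow min-cut, the minimum cut capacity equals the max flow.
In the residual graph, reachable from Depot: {Depot, Jct3, Jct1, HubA}.
Min-cut edges: Jct1→Jct2 (4), HubA→Port (9); capacity 4 + 9 = 13.

13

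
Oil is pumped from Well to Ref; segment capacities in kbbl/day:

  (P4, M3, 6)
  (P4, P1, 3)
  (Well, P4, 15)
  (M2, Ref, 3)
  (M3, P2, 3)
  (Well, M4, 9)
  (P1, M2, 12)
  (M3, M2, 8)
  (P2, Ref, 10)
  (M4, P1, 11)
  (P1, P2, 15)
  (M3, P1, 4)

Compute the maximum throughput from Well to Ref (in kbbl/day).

Augment Well→M4→P1→M2→Ref: bottleneck 3, flow now 3.
Augment Well→M4→P1→P2→Ref: bottleneck 6, flow now 9.
Augment Well→P4→M3→P2→Ref: bottleneck 3, flow now 12.
Augment Well→P4→P1→P2→Ref: bottleneck 1, flow now 13.
No augmenting path remains; maximum flow = 13.
In the residual graph, reachable from Well: {Well, M4, P4, M3, P1, M2, P2}.
Min-cut edges: M2→Ref (3), P2→Ref (10); capacity 3 + 10 = 13.
This cut is saturated, so no flow can exceed 13.

13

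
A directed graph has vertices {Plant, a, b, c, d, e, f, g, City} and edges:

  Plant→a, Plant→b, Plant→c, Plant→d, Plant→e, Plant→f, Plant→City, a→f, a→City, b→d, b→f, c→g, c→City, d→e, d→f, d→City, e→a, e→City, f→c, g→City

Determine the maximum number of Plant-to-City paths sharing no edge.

6

Assign every edge capacity 1; by Menger, the answer equals the max flow.
Path Plant→City (+1); total 1.
Path Plant→a→City (+1); total 2.
Path Plant→c→City (+1); total 3.
Path Plant→d→City (+1); total 4.
Path Plant→e→City (+1); total 5.
Path Plant→f→c→g→City (+1); total 6.
No residual Plant→City path; max flow = 6.
Certifying cut of size 6: {Plant→City, Plant→c, a→City, d→City, e→City, f→c}.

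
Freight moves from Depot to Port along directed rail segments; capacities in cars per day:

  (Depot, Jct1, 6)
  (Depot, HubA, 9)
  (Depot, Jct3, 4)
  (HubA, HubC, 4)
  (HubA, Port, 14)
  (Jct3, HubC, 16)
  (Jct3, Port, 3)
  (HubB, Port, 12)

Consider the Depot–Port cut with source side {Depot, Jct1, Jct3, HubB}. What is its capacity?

40

Edges leaving {Depot, Jct1, Jct3, HubB}: Depot→HubA (9), Jct3→HubC (16), Jct3→Port (3), HubB→Port (12).
Cut capacity = 9 + 16 + 3 + 12 = 40.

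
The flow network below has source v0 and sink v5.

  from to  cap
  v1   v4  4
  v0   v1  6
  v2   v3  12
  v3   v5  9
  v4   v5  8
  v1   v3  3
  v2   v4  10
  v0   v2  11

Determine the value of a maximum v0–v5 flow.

Augment v0→v1→v3→v5: bottleneck 3, flow now 3.
Augment v0→v1→v4→v5: bottleneck 3, flow now 6.
Augment v0→v2→v3→v5: bottleneck 6, flow now 12.
Augment v0→v2→v4→v5: bottleneck 5, flow now 17.
No augmenting path remains; maximum flow = 17.
In the residual graph, reachable from v0: {v0}.
Min-cut edges: v0→v1 (6), v0→v2 (11); capacity 6 + 11 = 17.
This cut is saturated, so no flow can exceed 17.

17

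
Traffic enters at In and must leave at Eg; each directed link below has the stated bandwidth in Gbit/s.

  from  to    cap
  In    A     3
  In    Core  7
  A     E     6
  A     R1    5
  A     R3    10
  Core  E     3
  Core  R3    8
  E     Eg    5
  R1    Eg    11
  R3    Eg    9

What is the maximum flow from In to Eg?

10

Augment In→A→E→Eg: bottleneck 3, flow now 3.
Augment In→Core→E→Eg: bottleneck 2, flow now 5.
Augment In→Core→R3→Eg: bottleneck 5, flow now 10.
No augmenting path remains; maximum flow = 10.
In the residual graph, reachable from In: {In}.
Min-cut edges: In→A (3), In→Core (7); capacity 3 + 7 = 10.
This cut is saturated, so no flow can exceed 10.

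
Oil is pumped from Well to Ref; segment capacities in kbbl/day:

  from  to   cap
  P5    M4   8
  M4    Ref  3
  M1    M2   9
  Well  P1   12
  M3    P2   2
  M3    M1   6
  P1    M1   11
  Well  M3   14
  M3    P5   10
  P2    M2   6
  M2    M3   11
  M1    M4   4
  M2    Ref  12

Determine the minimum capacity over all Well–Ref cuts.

14

Augment Well→P1→M1→M4→Ref: bottleneck 3, flow now 3.
Augment Well→P1→M1→M2→Ref: bottleneck 8, flow now 11.
Augment Well→M3→M1→M2→Ref: bottleneck 1, flow now 12.
Augment Well→M3→P2→M2→Ref: bottleneck 2, flow now 14.
No augmenting path remains; maximum flow = 14.
By max-flow min-cut, the minimum cut capacity equals the max flow.
In the residual graph, reachable from Well: {Well, P1, M3, P5, M1, M4}.
Min-cut edges: M3→P2 (2), M1→M2 (9), M4→Ref (3); capacity 2 + 9 + 3 = 14.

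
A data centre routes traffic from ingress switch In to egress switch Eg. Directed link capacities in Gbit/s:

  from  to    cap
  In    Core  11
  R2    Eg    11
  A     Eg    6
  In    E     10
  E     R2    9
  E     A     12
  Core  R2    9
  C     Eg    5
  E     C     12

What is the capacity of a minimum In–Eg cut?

19

Augment In→Core→R2→Eg: bottleneck 9, flow now 9.
Augment In→E→R2→Eg: bottleneck 2, flow now 11.
Augment In→E→A→Eg: bottleneck 6, flow now 17.
Augment In→E→C→Eg: bottleneck 2, flow now 19.
No augmenting path remains; maximum flow = 19.
By max-flow min-cut, the minimum cut capacity equals the max flow.
In the residual graph, reachable from In: {In, Core}.
Min-cut edges: In→E (10), Core→R2 (9); capacity 10 + 9 = 19.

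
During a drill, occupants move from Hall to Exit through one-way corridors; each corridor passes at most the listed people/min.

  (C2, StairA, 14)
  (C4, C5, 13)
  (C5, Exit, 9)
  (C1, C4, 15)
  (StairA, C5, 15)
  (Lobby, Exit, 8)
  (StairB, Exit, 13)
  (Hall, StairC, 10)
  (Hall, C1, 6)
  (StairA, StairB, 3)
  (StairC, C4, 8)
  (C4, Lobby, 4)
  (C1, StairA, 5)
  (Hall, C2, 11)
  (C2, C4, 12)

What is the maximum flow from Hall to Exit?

16

Augment Hall→StairC→C4→Lobby→Exit: bottleneck 4, flow now 4.
Augment Hall→StairC→C4→C5→Exit: bottleneck 4, flow now 8.
Augment Hall→C1→C4→C5→Exit: bottleneck 5, flow now 13.
Augment Hall→C1→StairA→StairB→Exit: bottleneck 1, flow now 14.
Augment Hall→C2→StairA→StairB→Exit: bottleneck 2, flow now 16.
No augmenting path remains; maximum flow = 16.
In the residual graph, reachable from Hall: {Hall, StairC, C1, C2, C4, StairA, C5}.
Min-cut edges: C4→Lobby (4), StairA→StairB (3), C5→Exit (9); capacity 4 + 3 + 9 = 16.
This cut is saturated, so no flow can exceed 16.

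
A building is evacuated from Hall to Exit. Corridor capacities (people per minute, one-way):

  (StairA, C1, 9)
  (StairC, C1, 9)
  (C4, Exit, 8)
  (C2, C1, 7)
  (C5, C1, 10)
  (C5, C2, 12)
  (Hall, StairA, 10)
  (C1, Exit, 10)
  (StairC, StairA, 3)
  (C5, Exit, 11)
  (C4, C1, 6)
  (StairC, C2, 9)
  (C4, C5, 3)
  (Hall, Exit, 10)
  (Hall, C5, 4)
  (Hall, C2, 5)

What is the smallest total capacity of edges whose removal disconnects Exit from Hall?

Augment Hall→Exit: bottleneck 10, flow now 10.
Augment Hall→C5→Exit: bottleneck 4, flow now 14.
Augment Hall→StairA→C1→Exit: bottleneck 9, flow now 23.
Augment Hall→C2→C1→Exit: bottleneck 1, flow now 24.
No augmenting path remains; maximum flow = 24.
By max-flow min-cut, the minimum cut capacity equals the max flow.
In the residual graph, reachable from Hall: {Hall, StairA, C2, C1}.
Min-cut edges: Hall→C5 (4), Hall→Exit (10), C1→Exit (10); capacity 4 + 10 + 10 = 24.

24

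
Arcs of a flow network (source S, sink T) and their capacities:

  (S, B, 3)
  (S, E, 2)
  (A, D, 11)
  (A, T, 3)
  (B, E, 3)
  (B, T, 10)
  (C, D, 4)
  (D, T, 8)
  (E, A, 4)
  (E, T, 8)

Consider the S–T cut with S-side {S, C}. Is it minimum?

No — its capacity is 9, but the minimum cut has capacity 5.

Given cut capacity: 3 + 2 + 4 = 9.
Augment S→B→T: bottleneck 3, flow now 3.
Augment S→E→T: bottleneck 2, flow now 5.
No augmenting path remains; maximum flow = 5.
In the residual graph, reachable from S: {S}.
Min-cut edges: S→B (3), S→E (2); capacity 3 + 2 = 5.
Cut capacity 9 exceeds the max flow 5, so it is not minimum.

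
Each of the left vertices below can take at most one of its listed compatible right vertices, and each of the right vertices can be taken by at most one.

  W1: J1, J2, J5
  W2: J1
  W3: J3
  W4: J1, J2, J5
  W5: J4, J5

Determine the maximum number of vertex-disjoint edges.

5

Unit-capacity flow: source→left, listed edges, right→sink; max matching = max flow.
Augmenting path W1→J1 (+1); matched 1.
Augmenting path W3→J3 (+1); matched 2.
Augmenting path W4→J2 (+1); matched 3.
Augmenting path W5→J4 (+1); matched 4.
Augmenting path W2→J1→W1→J5 (+1); matched 5.
No augmenting path remains; maximum matching = 5.
König certificate: {W1, W2, W3, W4, W5} is a vertex cover of size 5 (every listed pair touches it), so no matching can be larger.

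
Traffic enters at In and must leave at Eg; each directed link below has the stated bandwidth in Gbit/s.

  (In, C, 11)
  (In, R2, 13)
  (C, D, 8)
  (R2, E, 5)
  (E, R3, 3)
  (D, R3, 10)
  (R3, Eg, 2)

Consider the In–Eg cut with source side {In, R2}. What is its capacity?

Edges leaving {In, R2}: In→C (11), R2→E (5).
Cut capacity = 11 + 5 = 16.

16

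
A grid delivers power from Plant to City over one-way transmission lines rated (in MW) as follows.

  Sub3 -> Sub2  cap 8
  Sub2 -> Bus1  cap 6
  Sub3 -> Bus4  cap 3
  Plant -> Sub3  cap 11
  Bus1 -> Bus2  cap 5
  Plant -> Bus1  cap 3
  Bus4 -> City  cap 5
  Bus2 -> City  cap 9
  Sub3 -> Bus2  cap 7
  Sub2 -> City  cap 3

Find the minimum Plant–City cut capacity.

Augment Plant→Bus1→Bus2→City: bottleneck 3, flow now 3.
Augment Plant→Sub3→Bus2→City: bottleneck 6, flow now 9.
Augment Plant→Sub3→Bus4→City: bottleneck 3, flow now 12.
Augment Plant→Sub3→Sub2→City: bottleneck 2, flow now 14.
No augmenting path remains; maximum flow = 14.
By max-flow min-cut, the minimum cut capacity equals the max flow.
In the residual graph, reachable from Plant: {Plant}.
Min-cut edges: Plant→Bus1 (3), Plant→Sub3 (11); capacity 3 + 11 = 14.

14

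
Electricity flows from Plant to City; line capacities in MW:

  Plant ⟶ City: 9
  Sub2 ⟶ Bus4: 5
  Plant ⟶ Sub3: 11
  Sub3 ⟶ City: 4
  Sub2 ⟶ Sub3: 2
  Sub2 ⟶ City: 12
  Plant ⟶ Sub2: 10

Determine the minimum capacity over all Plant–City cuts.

Augment Plant→City: bottleneck 9, flow now 9.
Augment Plant→Sub2→City: bottleneck 10, flow now 19.
Augment Plant→Sub3→City: bottleneck 4, flow now 23.
No augmenting path remains; maximum flow = 23.
By max-flow min-cut, the minimum cut capacity equals the max flow.
In the residual graph, reachable from Plant: {Plant, Sub3}.
Min-cut edges: Plant→Sub2 (10), Plant→City (9), Sub3→City (4); capacity 10 + 9 + 4 = 23.

23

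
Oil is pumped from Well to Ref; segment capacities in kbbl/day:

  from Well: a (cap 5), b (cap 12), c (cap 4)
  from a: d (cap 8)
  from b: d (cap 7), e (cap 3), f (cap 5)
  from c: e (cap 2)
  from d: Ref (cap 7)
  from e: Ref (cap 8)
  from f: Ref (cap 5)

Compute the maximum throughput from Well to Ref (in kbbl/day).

17

Augment Well→a→d→Ref: bottleneck 5, flow now 5.
Augment Well→b→d→Ref: bottleneck 2, flow now 7.
Augment Well→b→e→Ref: bottleneck 3, flow now 10.
Augment Well→b→f→Ref: bottleneck 5, flow now 15.
Augment Well→c→e→Ref: bottleneck 2, flow now 17.
No augmenting path remains; maximum flow = 17.
In the residual graph, reachable from Well: {Well, a, b, c, d}.
Min-cut edges: b→e (3), b→f (5), c→e (2), d→Ref (7); capacity 3 + 5 + 2 + 7 = 17.
This cut is saturated, so no flow can exceed 17.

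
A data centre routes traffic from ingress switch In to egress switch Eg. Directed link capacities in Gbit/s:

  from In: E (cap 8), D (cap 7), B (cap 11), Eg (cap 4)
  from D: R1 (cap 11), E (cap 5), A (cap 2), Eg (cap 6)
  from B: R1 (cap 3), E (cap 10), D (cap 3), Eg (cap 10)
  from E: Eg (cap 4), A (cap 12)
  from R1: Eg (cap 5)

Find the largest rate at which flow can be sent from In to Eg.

Augment In→Eg: bottleneck 4, flow now 4.
Augment In→D→Eg: bottleneck 6, flow now 10.
Augment In→B→Eg: bottleneck 10, flow now 20.
Augment In→E→Eg: bottleneck 4, flow now 24.
Augment In→D→R1→Eg: bottleneck 1, flow now 25.
Augment In→B→R1→Eg: bottleneck 1, flow now 26.
No augmenting path remains; maximum flow = 26.
In the residual graph, reachable from In: {In, E, A}.
Min-cut edges: In→D (7), In→B (11), In→Eg (4), E→Eg (4); capacity 7 + 11 + 4 + 4 = 26.
This cut is saturated, so no flow can exceed 26.

26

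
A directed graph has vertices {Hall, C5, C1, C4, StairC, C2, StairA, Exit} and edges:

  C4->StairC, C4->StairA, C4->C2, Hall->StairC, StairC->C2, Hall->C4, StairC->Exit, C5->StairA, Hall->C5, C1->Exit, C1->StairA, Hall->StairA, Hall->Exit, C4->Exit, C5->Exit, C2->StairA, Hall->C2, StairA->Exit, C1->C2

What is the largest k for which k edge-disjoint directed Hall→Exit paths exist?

Assign every edge capacity 1; by Menger, the answer equals the max flow.
Path Hall→Exit (+1); total 1.
Path Hall→C5→Exit (+1); total 2.
Path Hall→C4→Exit (+1); total 3.
Path Hall→StairC→Exit (+1); total 4.
Path Hall→StairA→Exit (+1); total 5.
No residual Hall→Exit path; max flow = 5.
Certifying cut of size 5: {Hall→C4, Hall→C5, Hall→Exit, Hall→StairC, StairA→Exit}.

5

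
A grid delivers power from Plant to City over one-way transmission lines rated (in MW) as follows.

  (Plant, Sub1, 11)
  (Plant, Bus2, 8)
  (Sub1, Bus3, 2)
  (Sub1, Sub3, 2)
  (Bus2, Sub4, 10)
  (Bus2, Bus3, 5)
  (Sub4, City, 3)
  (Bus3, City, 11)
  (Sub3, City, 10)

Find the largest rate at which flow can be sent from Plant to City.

Augment Plant→Sub1→Bus3→City: bottleneck 2, flow now 2.
Augment Plant→Sub1→Sub3→City: bottleneck 2, flow now 4.
Augment Plant→Bus2→Sub4→City: bottleneck 3, flow now 7.
Augment Plant→Bus2→Bus3→City: bottleneck 5, flow now 12.
No augmenting path remains; maximum flow = 12.
In the residual graph, reachable from Plant: {Plant, Sub1}.
Min-cut edges: Plant→Bus2 (8), Sub1→Bus3 (2), Sub1→Sub3 (2); capacity 8 + 2 + 2 = 12.
This cut is saturated, so no flow can exceed 12.

12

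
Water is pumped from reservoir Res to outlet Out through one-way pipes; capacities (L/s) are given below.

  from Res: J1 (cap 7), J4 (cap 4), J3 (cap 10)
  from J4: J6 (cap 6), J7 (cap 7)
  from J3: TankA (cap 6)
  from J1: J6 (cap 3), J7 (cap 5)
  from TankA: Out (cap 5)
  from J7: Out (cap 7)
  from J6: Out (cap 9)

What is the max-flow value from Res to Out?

Augment Res→J4→J7→Out: bottleneck 4, flow now 4.
Augment Res→J3→TankA→Out: bottleneck 5, flow now 9.
Augment Res→J1→J7→Out: bottleneck 3, flow now 12.
Augment Res→J1→J6→Out: bottleneck 3, flow now 15.
Augment Res→J1→J7→J4→J6→Out: bottleneck 1, flow now 16. (uses reverse residual edge)
No augmenting path remains; maximum flow = 16.
In the residual graph, reachable from Res: {Res, J3, TankA}.
Min-cut edges: Res→J4 (4), Res→J1 (7), TankA→Out (5); capacity 4 + 7 + 5 = 16.
This cut is saturated, so no flow can exceed 16.

16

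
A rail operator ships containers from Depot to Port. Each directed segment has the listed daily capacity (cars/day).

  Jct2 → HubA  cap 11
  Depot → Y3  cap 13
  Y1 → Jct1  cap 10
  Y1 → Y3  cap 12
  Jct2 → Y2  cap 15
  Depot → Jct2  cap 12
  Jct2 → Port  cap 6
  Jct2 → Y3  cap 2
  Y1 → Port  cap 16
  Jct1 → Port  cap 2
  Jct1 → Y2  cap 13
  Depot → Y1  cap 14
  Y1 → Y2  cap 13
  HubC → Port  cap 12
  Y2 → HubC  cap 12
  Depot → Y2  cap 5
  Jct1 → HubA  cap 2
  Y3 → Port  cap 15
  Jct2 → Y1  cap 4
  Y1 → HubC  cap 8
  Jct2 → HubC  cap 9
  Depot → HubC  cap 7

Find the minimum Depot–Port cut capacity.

Augment Depot→Jct2→Port: bottleneck 6, flow now 6.
Augment Depot→Y1→Port: bottleneck 14, flow now 20.
Augment Depot→HubC→Port: bottleneck 7, flow now 27.
Augment Depot→Y3→Port: bottleneck 13, flow now 40.
Augment Depot→Jct2→Y1→Port: bottleneck 2, flow now 42.
Augment Depot→Jct2→HubC→Port: bottleneck 4, flow now 46.
Augment Depot→Y2→HubC→Port: bottleneck 1, flow now 47.
Augment Depot→Y2→HubC→Jct2→Y3→Port: bottleneck 2, flow now 49. (uses reverse residual edge)
Augment Depot→Y2→HubC→Jct2→Y1→Jct1→Port: bottleneck 2, flow now 51. (uses reverse residual edge)
No augmenting path remains; maximum flow = 51.
By max-flow min-cut, the minimum cut capacity equals the max flow.
In the residual graph, reachable from Depot: {Depot}.
Min-cut edges: Depot→Jct2 (12), Depot→Y1 (14), Depot→Y2 (5), Depot→HubC (7), Depot→Y3 (13); capacity 12 + 14 + 5 + 7 + 13 = 51.

51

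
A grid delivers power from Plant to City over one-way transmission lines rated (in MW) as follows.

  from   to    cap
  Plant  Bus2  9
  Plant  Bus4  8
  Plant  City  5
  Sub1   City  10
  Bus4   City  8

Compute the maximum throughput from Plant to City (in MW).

13

Augment Plant→City: bottleneck 5, flow now 5.
Augment Plant→Bus4→City: bottleneck 8, flow now 13.
No augmenting path remains; maximum flow = 13.
In the residual graph, reachable from Plant: {Plant, Bus2}.
Min-cut edges: Plant→Bus4 (8), Plant→City (5); capacity 8 + 5 = 13.
This cut is saturated, so no flow can exceed 13.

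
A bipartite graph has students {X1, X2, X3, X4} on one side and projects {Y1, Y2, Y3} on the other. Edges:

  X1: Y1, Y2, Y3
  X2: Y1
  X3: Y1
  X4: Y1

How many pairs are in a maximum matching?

2

Unit-capacity flow: source→left, listed edges, right→sink; max matching = max flow.
Augmenting path X1→Y1 (+1); matched 1.
Augmenting path X2→Y1→X1→Y2 (+1); matched 2.
No augmenting path remains; maximum matching = 2.
König certificate: {X1, Y1} is a vertex cover of size 2 (every listed pair touches it), so no matching can be larger.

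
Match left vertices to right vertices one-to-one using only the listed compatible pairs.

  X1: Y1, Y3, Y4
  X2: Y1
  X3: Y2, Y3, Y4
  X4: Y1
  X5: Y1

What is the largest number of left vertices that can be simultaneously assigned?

Unit-capacity flow: source→left, listed edges, right→sink; max matching = max flow.
Augmenting path X1→Y1 (+1); matched 1.
Augmenting path X3→Y2 (+1); matched 2.
Augmenting path X2→Y1→X1→Y3 (+1); matched 3.
No augmenting path remains; maximum matching = 3.
König certificate: {X1, X3, Y1} is a vertex cover of size 3 (every listed pair touches it), so no matching can be larger.

3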